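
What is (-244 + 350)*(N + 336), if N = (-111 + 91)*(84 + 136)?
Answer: -430784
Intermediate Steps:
N = -4400 (N = -20*220 = -4400)
(-244 + 350)*(N + 336) = (-244 + 350)*(-4400 + 336) = 106*(-4064) = -430784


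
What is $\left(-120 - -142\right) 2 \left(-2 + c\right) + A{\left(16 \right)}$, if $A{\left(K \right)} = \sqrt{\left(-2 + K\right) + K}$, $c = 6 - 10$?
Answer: $-264 + \sqrt{30} \approx -258.52$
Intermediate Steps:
$c = -4$ ($c = 6 - 10 = -4$)
$A{\left(K \right)} = \sqrt{-2 + 2 K}$
$\left(-120 - -142\right) 2 \left(-2 + c\right) + A{\left(16 \right)} = \left(-120 - -142\right) 2 \left(-2 - 4\right) + \sqrt{-2 + 2 \cdot 16} = \left(-120 + 142\right) 2 \left(-6\right) + \sqrt{-2 + 32} = 22 \left(-12\right) + \sqrt{30} = -264 + \sqrt{30}$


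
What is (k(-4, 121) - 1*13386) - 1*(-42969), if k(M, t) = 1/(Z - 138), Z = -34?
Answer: 5088275/172 ≈ 29583.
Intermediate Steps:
k(M, t) = -1/172 (k(M, t) = 1/(-34 - 138) = 1/(-172) = -1/172)
(k(-4, 121) - 1*13386) - 1*(-42969) = (-1/172 - 1*13386) - 1*(-42969) = (-1/172 - 13386) + 42969 = -2302393/172 + 42969 = 5088275/172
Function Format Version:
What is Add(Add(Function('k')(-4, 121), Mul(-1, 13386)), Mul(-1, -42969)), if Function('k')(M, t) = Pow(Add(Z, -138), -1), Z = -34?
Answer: Rational(5088275, 172) ≈ 29583.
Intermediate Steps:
Function('k')(M, t) = Rational(-1, 172) (Function('k')(M, t) = Pow(Add(-34, -138), -1) = Pow(-172, -1) = Rational(-1, 172))
Add(Add(Function('k')(-4, 121), Mul(-1, 13386)), Mul(-1, -42969)) = Add(Add(Rational(-1, 172), Mul(-1, 13386)), Mul(-1, -42969)) = Add(Add(Rational(-1, 172), -13386), 42969) = Add(Rational(-2302393, 172), 42969) = Rational(5088275, 172)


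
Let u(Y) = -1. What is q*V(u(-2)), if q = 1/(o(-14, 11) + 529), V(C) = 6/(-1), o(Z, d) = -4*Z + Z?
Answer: -6/571 ≈ -0.010508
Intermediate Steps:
o(Z, d) = -3*Z
V(C) = -6 (V(C) = 6*(-1) = -6)
q = 1/571 (q = 1/(-3*(-14) + 529) = 1/(42 + 529) = 1/571 ≈ 0.0017513)
q*V(u(-2)) = (1/571)*(-6) = -6/571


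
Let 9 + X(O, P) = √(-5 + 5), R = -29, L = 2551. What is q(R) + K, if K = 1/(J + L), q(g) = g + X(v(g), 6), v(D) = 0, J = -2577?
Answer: -989/26 ≈ -38.038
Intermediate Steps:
X(O, P) = -9 (X(O, P) = -9 + √(-5 + 5) = -9 + √0 = -9 + 0 = -9)
q(g) = -9 + g (q(g) = g - 9 = -9 + g)
K = -1/26 (K = 1/(-2577 + 2551) = 1/(-26) = -1/26 ≈ -0.038462)
q(R) + K = (-9 - 29) - 1/26 = -38 - 1/26 = -989/26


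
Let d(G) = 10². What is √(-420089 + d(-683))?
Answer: I*√419989 ≈ 648.07*I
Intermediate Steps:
d(G) = 100
√(-420089 + d(-683)) = √(-420089 + 100) = √(-419989) = I*√419989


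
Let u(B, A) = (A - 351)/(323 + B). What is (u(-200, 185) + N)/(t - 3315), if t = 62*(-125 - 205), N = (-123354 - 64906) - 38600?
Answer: 27903946/2924325 ≈ 9.5420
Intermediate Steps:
N = -226860 (N = -188260 - 38600 = -226860)
u(B, A) = (-351 + A)/(323 + B)
t = -20460 (t = 62*(-330) = -20460)
(u(-200, 185) + N)/(t - 3315) = ((-351 + 185)/(323 - 200) - 226860)/(-20460 - 3315) = (-166/123 - 226860)/(-23775) = ((1/123)*(-166) - 226860)*(-1/23775) = (-166/123 - 226860)*(-1/23775) = -27903946/123*(-1/23775) = 27903946/2924325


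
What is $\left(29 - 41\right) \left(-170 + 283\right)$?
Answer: $-1356$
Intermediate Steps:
$\left(29 - 41\right) \left(-170 + 283\right) = \left(-12\right) 113 = -1356$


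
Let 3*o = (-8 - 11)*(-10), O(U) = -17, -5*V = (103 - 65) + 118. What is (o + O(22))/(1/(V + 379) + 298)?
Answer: 241721/1554681 ≈ 0.15548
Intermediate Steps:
V = -156/5 (V = -((103 - 65) + 118)/5 = -(38 + 118)/5 = -⅕*156 = -156/5 ≈ -31.200)
o = 190/3 (o = ((-8 - 11)*(-10))/3 = (-19*(-10))/3 = (⅓)*190 = 190/3 ≈ 63.333)
(o + O(22))/(1/(V + 379) + 298) = (190/3 - 17)/(1/(-156/5 + 379) + 298) = 139/(3*(1/(1739/5) + 298)) = 139/(3*(5/1739 + 298)) = 139/(3*(518227/1739)) = (139/3)*(1739/518227) = 241721/1554681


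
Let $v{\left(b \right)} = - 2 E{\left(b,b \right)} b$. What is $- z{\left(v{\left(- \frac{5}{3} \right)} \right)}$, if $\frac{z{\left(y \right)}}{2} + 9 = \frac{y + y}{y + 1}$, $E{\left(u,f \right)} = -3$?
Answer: $\frac{122}{9} \approx 13.556$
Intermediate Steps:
$v{\left(b \right)} = 6 b$ ($v{\left(b \right)} = \left(-2\right) \left(-3\right) b = 6 b$)
$z{\left(y \right)} = -18 + \frac{4 y}{1 + y}$ ($z{\left(y \right)} = -18 + 2 \frac{y + y}{y + 1} = -18 + 2 \frac{2 y}{1 + y} = -18 + \frac{4 y}{1 + y}$)
$- z{\left(v{\left(- \frac{5}{3} \right)} \right)} = - \frac{2 \left(-9 - 7 \cdot 6 \left(- \frac{5}{3}\right)\right)}{1 + 6 \left(- \frac{5}{3}\right)} = - \frac{2 \left(-9 - -70\right)}{1 - 10} = - \frac{2 \left(-9 + 70\right)}{-9} = - \frac{2 \left(-1\right) 61}{9} = \left(-1\right) \left(- \frac{122}{9}\right) = \frac{122}{9}$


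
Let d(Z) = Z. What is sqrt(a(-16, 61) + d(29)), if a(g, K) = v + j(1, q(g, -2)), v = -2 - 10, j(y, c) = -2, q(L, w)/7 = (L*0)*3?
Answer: sqrt(15) ≈ 3.8730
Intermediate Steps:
q(L, w) = 0 (q(L, w) = 7*((L*0)*3) = 7*(0*3) = 7*0 = 0)
v = -12
a(g, K) = -14 (a(g, K) = -12 - 2 = -14)
sqrt(a(-16, 61) + d(29)) = sqrt(-14 + 29) = sqrt(15)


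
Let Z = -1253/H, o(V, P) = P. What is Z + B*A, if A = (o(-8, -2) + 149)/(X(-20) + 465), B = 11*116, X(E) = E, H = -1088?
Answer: 204635921/484160 ≈ 422.66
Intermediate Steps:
Z = 1253/1088 (Z = -1253/(-1088) = -1253*(-1/1088) = 1253/1088 ≈ 1.1517)
B = 1276
A = 147/445 (A = (-2 + 149)/(-20 + 465) = 147/445 ≈ 0.33034)
Z + B*A = 1253/1088 + 1276*(147/445) = 1253/1088 + 187572/445 = 204635921/484160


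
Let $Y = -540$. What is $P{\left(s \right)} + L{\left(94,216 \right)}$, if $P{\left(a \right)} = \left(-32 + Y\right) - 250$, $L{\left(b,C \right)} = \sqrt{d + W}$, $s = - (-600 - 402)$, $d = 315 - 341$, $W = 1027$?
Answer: $-822 + \sqrt{1001} \approx -790.36$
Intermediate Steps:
$d = -26$ ($d = 315 - 341 = -26$)
$s = 1002$ ($s = - (-600 - 402) = \left(-1\right) \left(-1002\right) = 1002$)
$L{\left(b,C \right)} = \sqrt{1001}$ ($L{\left(b,C \right)} = \sqrt{-26 + 1027} = \sqrt{1001}$)
$P{\left(a \right)} = -822$ ($P{\left(a \right)} = \left(-32 - 540\right) - 250 = -572 - 250 = -822$)
$P{\left(s \right)} + L{\left(94,216 \right)} = -822 + \sqrt{1001}$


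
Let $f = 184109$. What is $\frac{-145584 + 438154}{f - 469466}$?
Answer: $- \frac{292570}{285357} \approx -1.0253$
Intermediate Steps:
$\frac{-145584 + 438154}{f - 469466} = \frac{-145584 + 438154}{184109 - 469466} = \frac{292570}{-285357} = 292570 \left(- \frac{1}{285357}\right) = - \frac{292570}{285357}$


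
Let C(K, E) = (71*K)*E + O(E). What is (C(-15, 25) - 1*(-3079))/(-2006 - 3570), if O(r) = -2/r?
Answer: 147163/34850 ≈ 4.2228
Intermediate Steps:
C(K, E) = -2/E + 71*E*K (C(K, E) = (71*K)*E - 2/E = 71*E*K - 2/E = -2/E + 71*E*K)
(C(-15, 25) - 1*(-3079))/(-2006 - 3570) = ((-2/25 + 71*25*(-15)) - 1*(-3079))/(-2006 - 3570) = ((-2*1/25 - 26625) + 3079)/(-5576) = ((-2/25 - 26625) + 3079)*(-1/5576) = (-665627/25 + 3079)*(-1/5576) = -588652/25*(-1/5576) = 147163/34850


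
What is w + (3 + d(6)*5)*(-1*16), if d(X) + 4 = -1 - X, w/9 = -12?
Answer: 724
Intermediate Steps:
w = -108 (w = 9*(-12) = -108)
d(X) = -5 - X (d(X) = -4 + (-1 - X) = -5 - X)
w + (3 + d(6)*5)*(-1*16) = -108 + (3 + (-5 - 1*6)*5)*(-1*16) = -108 + (3 + (-5 - 6)*5)*(-16) = -108 + (3 - 11*5)*(-16) = -108 + (3 - 55)*(-16) = -108 - 52*(-16) = -108 + 832 = 724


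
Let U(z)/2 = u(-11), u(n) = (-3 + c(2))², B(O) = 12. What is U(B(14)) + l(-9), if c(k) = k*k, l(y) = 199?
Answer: 201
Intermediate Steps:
c(k) = k²
u(n) = 1 (u(n) = (-3 + 2²)² = (-3 + 4)² = 1² = 1)
U(z) = 2 (U(z) = 2*1 = 2)
U(B(14)) + l(-9) = 2 + 199 = 201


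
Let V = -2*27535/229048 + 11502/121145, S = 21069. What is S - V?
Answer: 292313534741147/13874009980 ≈ 21069.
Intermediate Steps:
V = -2018472527/13874009980 (V = -55070*1/229048 + 11502*(1/121145) = -27535/114524 + 11502/121145 = -2018472527/13874009980 ≈ -0.14549)
S - V = 21069 - 1*(-2018472527/13874009980) = 21069 + 2018472527/13874009980 = 292313534741147/13874009980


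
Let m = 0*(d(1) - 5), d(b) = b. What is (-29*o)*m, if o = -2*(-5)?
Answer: 0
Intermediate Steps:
o = 10
m = 0 (m = 0*(1 - 5) = 0*(-4) = 0)
(-29*o)*m = -29*10*0 = -290*0 = 0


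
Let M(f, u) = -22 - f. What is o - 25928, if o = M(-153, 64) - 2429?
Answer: -28226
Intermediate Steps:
o = -2298 (o = (-22 - 1*(-153)) - 2429 = (-22 + 153) - 2429 = 131 - 2429 = -2298)
o - 25928 = -2298 - 25928 = -28226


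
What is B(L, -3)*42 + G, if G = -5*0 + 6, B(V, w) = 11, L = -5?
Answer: 468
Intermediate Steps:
G = 6 (G = 0 + 6 = 6)
B(L, -3)*42 + G = 11*42 + 6 = 462 + 6 = 468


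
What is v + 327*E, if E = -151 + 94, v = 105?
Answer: -18534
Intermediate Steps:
E = -57
v + 327*E = 105 + 327*(-57) = 105 - 18639 = -18534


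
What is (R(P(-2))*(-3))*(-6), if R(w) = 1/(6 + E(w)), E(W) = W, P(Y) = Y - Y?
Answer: 3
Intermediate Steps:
P(Y) = 0
R(w) = 1/(6 + w)
(R(P(-2))*(-3))*(-6) = (-3/(6 + 0))*(-6) = (-3/6)*(-6) = ((⅙)*(-3))*(-6) = -½*(-6) = 3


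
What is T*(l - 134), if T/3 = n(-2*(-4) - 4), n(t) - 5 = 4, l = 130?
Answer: -108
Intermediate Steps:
n(t) = 9 (n(t) = 5 + 4 = 9)
T = 27 (T = 3*9 = 27)
T*(l - 134) = 27*(130 - 134) = 27*(-4) = -108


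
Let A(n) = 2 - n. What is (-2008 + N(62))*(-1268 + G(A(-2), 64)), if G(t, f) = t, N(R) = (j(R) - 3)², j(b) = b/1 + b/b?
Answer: -2012288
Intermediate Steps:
j(b) = 1 + b (j(b) = b*1 + 1 = b + 1 = 1 + b)
N(R) = (-2 + R)² (N(R) = ((1 + R) - 3)² = (-2 + R)²)
(-2008 + N(62))*(-1268 + G(A(-2), 64)) = (-2008 + (-2 + 62)²)*(-1268 + (2 - 1*(-2))) = (-2008 + 60²)*(-1268 + (2 + 2)) = (-2008 + 3600)*(-1268 + 4) = 1592*(-1264) = -2012288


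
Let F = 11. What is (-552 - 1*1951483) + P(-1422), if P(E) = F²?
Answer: -1951914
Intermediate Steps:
P(E) = 121 (P(E) = 11² = 121)
(-552 - 1*1951483) + P(-1422) = (-552 - 1*1951483) + 121 = (-552 - 1951483) + 121 = -1952035 + 121 = -1951914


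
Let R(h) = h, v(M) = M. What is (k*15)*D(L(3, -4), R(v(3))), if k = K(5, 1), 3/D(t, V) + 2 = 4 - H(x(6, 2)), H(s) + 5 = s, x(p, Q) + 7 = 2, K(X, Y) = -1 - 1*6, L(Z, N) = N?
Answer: -105/4 ≈ -26.250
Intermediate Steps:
K(X, Y) = -7 (K(X, Y) = -1 - 6 = -7)
x(p, Q) = -5 (x(p, Q) = -7 + 2 = -5)
H(s) = -5 + s
D(t, V) = 1/4 (D(t, V) = 3/(-2 + (4 - (-5 - 5))) = 3/(-2 + (4 - 1*(-10))) = 3/(-2 + (4 + 10)) = 3/(-2 + 14) = 3/12 = 3*(1/12) = 1/4)
k = -7
(k*15)*D(L(3, -4), R(v(3))) = -7*15*(1/4) = -105*1/4 = -105/4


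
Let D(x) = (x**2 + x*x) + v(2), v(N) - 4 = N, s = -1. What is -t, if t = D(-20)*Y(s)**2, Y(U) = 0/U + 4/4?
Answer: -806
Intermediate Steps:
v(N) = 4 + N
Y(U) = 1 (Y(U) = 0 + 4*(1/4) = 0 + 1 = 1)
D(x) = 6 + 2*x**2 (D(x) = (x**2 + x*x) + (4 + 2) = (x**2 + x**2) + 6 = 2*x**2 + 6 = 6 + 2*x**2)
t = 806 (t = (6 + 2*(-20)**2)*1**2 = (6 + 2*400)*1 = (6 + 800)*1 = 806*1 = 806)
-t = -1*806 = -806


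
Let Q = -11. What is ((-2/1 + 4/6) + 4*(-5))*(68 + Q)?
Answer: -1216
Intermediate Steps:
((-2/1 + 4/6) + 4*(-5))*(68 + Q) = ((-2/1 + 4/6) + 4*(-5))*(68 - 11) = ((-2*1 + 4*(⅙)) - 20)*57 = ((-2 + ⅔) - 20)*57 = (-4/3 - 20)*57 = -64/3*57 = -1216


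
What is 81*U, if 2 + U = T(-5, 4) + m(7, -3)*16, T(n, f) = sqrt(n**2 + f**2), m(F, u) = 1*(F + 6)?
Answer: 16686 + 81*sqrt(41) ≈ 17205.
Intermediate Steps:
m(F, u) = 6 + F (m(F, u) = 1*(6 + F) = 6 + F)
T(n, f) = sqrt(f**2 + n**2)
U = 206 + sqrt(41) (U = -2 + (sqrt(4**2 + (-5)**2) + (6 + 7)*16) = -2 + (sqrt(16 + 25) + 13*16) = -2 + (sqrt(41) + 208) = -2 + (208 + sqrt(41)) = 206 + sqrt(41) ≈ 212.40)
81*U = 81*(206 + sqrt(41)) = 16686 + 81*sqrt(41)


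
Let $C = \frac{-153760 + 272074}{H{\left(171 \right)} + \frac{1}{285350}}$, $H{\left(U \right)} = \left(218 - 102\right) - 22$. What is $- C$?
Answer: $- \frac{1607661900}{1277281} \approx -1258.7$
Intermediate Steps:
$H{\left(U \right)} = 94$ ($H{\left(U \right)} = 116 - 22 = 94$)
$C = \frac{1607661900}{1277281}$ ($C = \frac{-153760 + 272074}{94 + \frac{1}{285350}} = \frac{118314}{94 + \frac{1}{285350}} = \frac{118314}{\frac{26822901}{285350}} = 118314 \cdot \frac{285350}{26822901} = \frac{1607661900}{1277281} \approx 1258.7$)
$- C = \left(-1\right) \frac{1607661900}{1277281} = - \frac{1607661900}{1277281}$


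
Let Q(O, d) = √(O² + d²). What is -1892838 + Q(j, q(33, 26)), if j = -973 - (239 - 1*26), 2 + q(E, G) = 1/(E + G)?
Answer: -1892838 + √4896374365/59 ≈ -1.8917e+6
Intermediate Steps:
q(E, G) = -2 + 1/(E + G)
j = -1186 (j = -973 - (239 - 26) = -973 - 1*213 = -973 - 213 = -1186)
-1892838 + Q(j, q(33, 26)) = -1892838 + √((-1186)² + ((1 - 2*33 - 2*26)/(33 + 26))²) = -1892838 + √(1406596 + ((1 - 66 - 52)/59)²) = -1892838 + √(1406596 + ((1/59)*(-117))²) = -1892838 + √(1406596 + (-117/59)²) = -1892838 + √(1406596 + 13689/3481) = -1892838 + √(4896374365/3481) = -1892838 + √4896374365/59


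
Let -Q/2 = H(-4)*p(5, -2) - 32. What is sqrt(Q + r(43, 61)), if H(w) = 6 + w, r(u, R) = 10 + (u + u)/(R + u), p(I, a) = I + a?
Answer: 33*sqrt(39)/26 ≈ 7.9263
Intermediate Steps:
r(u, R) = 10 + 2*u/(R + u) (r(u, R) = 10 + (2*u)/(R + u) = 10 + 2*u/(R + u))
Q = 52 (Q = -2*((6 - 4)*(5 - 2) - 32) = -2*(2*3 - 32) = -2*(6 - 32) = -2*(-26) = 52)
sqrt(Q + r(43, 61)) = sqrt(52 + 2*(5*61 + 6*43)/(61 + 43)) = sqrt(52 + 2*(305 + 258)/104) = sqrt(52 + 2*(1/104)*563) = sqrt(52 + 563/52) = sqrt(3267/52) = 33*sqrt(39)/26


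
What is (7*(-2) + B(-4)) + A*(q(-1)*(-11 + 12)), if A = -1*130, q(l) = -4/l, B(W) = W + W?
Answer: -542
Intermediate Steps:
B(W) = 2*W
A = -130
(7*(-2) + B(-4)) + A*(q(-1)*(-11 + 12)) = (7*(-2) + 2*(-4)) - 130*(-4/(-1))*(-11 + 12) = (-14 - 8) - 130*(-4*(-1)) = -22 - 520 = -542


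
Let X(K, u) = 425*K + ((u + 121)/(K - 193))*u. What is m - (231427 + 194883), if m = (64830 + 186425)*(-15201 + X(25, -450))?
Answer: -5486350635/4 ≈ -1.3716e+9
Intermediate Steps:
X(K, u) = 425*K + u*(121 + u)/(-193 + K) (X(K, u) = 425*K + ((121 + u)/(-193 + K))*u = 425*K + u*(121 + u)/(-193 + K))
m = -5484645395/4 (m = (64830 + 186425)*(-15201 + ((-450)² - 82025*25 + 121*(-450) + 425*25²)/(-193 + 25)) = 251255*(-15201 + (202500 - 2050625 - 54450 + 425*625)/(-168)) = 251255*(-15201 - (202500 - 2050625 - 54450 + 265625)/168) = 251255*(-15201 - 1/168*(-1636950)) = 251255*(-15201 + 38975/4) = 251255*(-21829/4) = -5484645395/4 ≈ -1.3712e+9)
m - (231427 + 194883) = -5484645395/4 - (231427 + 194883) = -5484645395/4 - 1*426310 = -5484645395/4 - 426310 = -5486350635/4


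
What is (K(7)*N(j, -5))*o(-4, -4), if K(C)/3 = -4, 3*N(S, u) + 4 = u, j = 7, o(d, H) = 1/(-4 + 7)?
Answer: 12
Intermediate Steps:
o(d, H) = ⅓ (o(d, H) = 1/3 = ⅓)
N(S, u) = -4/3 + u/3
K(C) = -12 (K(C) = 3*(-4) = -12)
(K(7)*N(j, -5))*o(-4, -4) = -12*(-4/3 + (⅓)*(-5))*(⅓) = -12*(-4/3 - 5/3)*(⅓) = -12*(-3)*(⅓) = 36*(⅓) = 12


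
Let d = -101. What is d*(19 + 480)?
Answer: -50399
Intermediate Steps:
d*(19 + 480) = -101*(19 + 480) = -101*499 = -50399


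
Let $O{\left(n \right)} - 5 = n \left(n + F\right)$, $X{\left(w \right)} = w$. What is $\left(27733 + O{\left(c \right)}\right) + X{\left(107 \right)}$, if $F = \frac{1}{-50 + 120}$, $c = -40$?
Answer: $\frac{206111}{7} \approx 29444.0$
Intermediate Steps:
$F = \frac{1}{70} \approx 0.014286$
$O{\left(n \right)} = 5 + n \left(\frac{1}{70} + n\right)$ ($O{\left(n \right)} = 5 + n \left(n + \frac{1}{70}\right) = 5 + n \left(\frac{1}{70} + n\right)$)
$\left(27733 + O{\left(c \right)}\right) + X{\left(107 \right)} = \left(27733 + \left(5 + \left(-40\right)^{2} + \frac{1}{70} \left(-40\right)\right)\right) + 107 = \left(27733 + \left(5 + 1600 - \frac{4}{7}\right)\right) + 107 = \left(27733 + \frac{11231}{7}\right) + 107 = \frac{205362}{7} + 107 = \frac{206111}{7}$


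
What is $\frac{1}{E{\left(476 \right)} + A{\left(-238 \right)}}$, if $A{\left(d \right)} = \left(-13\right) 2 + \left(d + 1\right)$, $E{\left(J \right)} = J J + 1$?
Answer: $\frac{1}{226314} \approx 4.4186 \cdot 10^{-6}$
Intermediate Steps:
$E{\left(J \right)} = 1 + J^{2}$ ($E{\left(J \right)} = J^{2} + 1 = 1 + J^{2}$)
$A{\left(d \right)} = -25 + d$ ($A{\left(d \right)} = -26 + \left(1 + d\right) = -25 + d$)
$\frac{1}{E{\left(476 \right)} + A{\left(-238 \right)}} = \frac{1}{\left(1 + 476^{2}\right) - 263} = \frac{1}{\left(1 + 226576\right) - 263} = \frac{1}{226577 - 263} = \frac{1}{226314}$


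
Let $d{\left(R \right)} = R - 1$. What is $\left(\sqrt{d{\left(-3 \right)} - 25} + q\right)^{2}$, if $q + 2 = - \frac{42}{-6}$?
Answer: $\left(5 + i \sqrt{29}\right)^{2} \approx -4.0 + 53.852 i$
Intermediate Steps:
$d{\left(R \right)} = -1 + R$
$q = 5$ ($q = -2 - \frac{42}{-6} = -2 - -7 = -2 + 7 = 5$)
$\left(\sqrt{d{\left(-3 \right)} - 25} + q\right)^{2} = \left(\sqrt{\left(-1 - 3\right) - 25} + 5\right)^{2} = \left(\sqrt{-4 - 25} + 5\right)^{2} = \left(\sqrt{-29} + 5\right)^{2} = \left(i \sqrt{29} + 5\right)^{2} = \left(5 + i \sqrt{29}\right)^{2}$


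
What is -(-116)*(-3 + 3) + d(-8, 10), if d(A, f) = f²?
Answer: 100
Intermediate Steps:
-(-116)*(-3 + 3) + d(-8, 10) = -(-116)*(-3 + 3) + 10² = -(-116)*0 + 100 = -29*0 + 100 = 0 + 100 = 100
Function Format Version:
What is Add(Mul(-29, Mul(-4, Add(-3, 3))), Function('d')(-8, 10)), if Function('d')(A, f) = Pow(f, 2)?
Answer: 100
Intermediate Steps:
Add(Mul(-29, Mul(-4, Add(-3, 3))), Function('d')(-8, 10)) = Add(Mul(-29, Mul(-4, Add(-3, 3))), Pow(10, 2)) = Add(Mul(-29, Mul(-4, 0)), 100) = Add(Mul(-29, 0), 100) = Add(0, 100) = 100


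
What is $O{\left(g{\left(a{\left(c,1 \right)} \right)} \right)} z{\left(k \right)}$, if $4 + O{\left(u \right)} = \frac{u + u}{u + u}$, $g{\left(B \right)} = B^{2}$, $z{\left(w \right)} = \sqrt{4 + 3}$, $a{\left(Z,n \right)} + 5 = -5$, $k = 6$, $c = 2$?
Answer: $- 3 \sqrt{7} \approx -7.9373$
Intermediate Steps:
$a{\left(Z,n \right)} = -10$ ($a{\left(Z,n \right)} = -5 - 5 = -10$)
$z{\left(w \right)} = \sqrt{7}$
$O{\left(u \right)} = -3$ ($O{\left(u \right)} = -4 + \frac{u + u}{u + u} = -4 + \frac{2 u}{2 u} = -4 + 2 u \frac{1}{2 u} = -4 + 1 = -3$)
$O{\left(g{\left(a{\left(c,1 \right)} \right)} \right)} z{\left(k \right)} = - 3 \sqrt{7}$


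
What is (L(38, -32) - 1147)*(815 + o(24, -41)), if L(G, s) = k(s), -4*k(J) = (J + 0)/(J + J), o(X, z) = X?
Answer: -7699503/8 ≈ -9.6244e+5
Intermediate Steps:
k(J) = -1/8 (k(J) = -(J + 0)/(4*(J + J)) = -J/(4*(2*J)) = -J*1/(2*J)/4 = -1/4*1/2 = -1/8)
L(G, s) = -1/8
(L(38, -32) - 1147)*(815 + o(24, -41)) = (-1/8 - 1147)*(815 + 24) = -9177/8*839 = -7699503/8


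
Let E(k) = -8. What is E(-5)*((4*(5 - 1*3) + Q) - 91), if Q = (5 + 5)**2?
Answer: -136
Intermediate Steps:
Q = 100 (Q = 10**2 = 100)
E(-5)*((4*(5 - 1*3) + Q) - 91) = -8*((4*(5 - 1*3) + 100) - 91) = -8*((4*(5 - 3) + 100) - 91) = -8*((4*2 + 100) - 91) = -8*((8 + 100) - 91) = -8*(108 - 91) = -8*17 = -136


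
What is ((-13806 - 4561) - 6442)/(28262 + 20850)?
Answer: -24809/49112 ≈ -0.50515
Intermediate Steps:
((-13806 - 4561) - 6442)/(28262 + 20850) = (-18367 - 6442)/49112 = -24809*1/49112 = -24809/49112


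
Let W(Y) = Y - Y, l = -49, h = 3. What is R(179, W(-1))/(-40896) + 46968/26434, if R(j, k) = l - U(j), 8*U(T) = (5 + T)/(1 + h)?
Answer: 1281500393/720696576 ≈ 1.7781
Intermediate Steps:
U(T) = 5/32 + T/32 (U(T) = ((5 + T)/(1 + 3))/8 = ((5 + T)/4)/8 = ((5 + T)*(¼))/8 = (5/4 + T/4)/8 = 5/32 + T/32)
W(Y) = 0
R(j, k) = -1573/32 - j/32 (R(j, k) = -49 - (5/32 + j/32) = -49 + (-5/32 - j/32) = -1573/32 - j/32)
R(179, W(-1))/(-40896) + 46968/26434 = (-1573/32 - 1/32*179)/(-40896) + 46968/26434 = (-1573/32 - 179/32)*(-1/40896) + 46968*(1/26434) = -219/4*(-1/40896) + 23484/13217 = 73/54528 + 23484/13217 = 1281500393/720696576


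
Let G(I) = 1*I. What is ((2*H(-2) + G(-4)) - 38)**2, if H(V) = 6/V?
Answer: 2304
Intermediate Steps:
G(I) = I
((2*H(-2) + G(-4)) - 38)**2 = ((2*(6/(-2)) - 4) - 38)**2 = ((2*(6*(-1/2)) - 4) - 38)**2 = ((2*(-3) - 4) - 38)**2 = ((-6 - 4) - 38)**2 = (-10 - 38)**2 = (-48)**2 = 2304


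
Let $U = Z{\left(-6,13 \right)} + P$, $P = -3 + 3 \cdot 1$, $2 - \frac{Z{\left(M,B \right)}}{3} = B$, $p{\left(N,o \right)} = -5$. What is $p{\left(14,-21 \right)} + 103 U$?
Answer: $-3404$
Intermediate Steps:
$Z{\left(M,B \right)} = 6 - 3 B$
$P = 0$ ($P = -3 + 3 = 0$)
$U = -33$ ($U = \left(6 - 39\right) + 0 = -33 + 0 = -33$)
$p{\left(14,-21 \right)} + 103 U = -5 + 103 \left(-33\right) = -5 - 3399 = -3404$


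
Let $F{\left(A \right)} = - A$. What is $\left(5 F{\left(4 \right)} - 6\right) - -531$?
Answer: $505$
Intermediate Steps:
$\left(5 F{\left(4 \right)} - 6\right) - -531 = \left(5 \left(\left(-1\right) 4\right) - 6\right) - -531 = \left(5 \left(-4\right) - 6\right) + 531 = \left(-20 - 6\right) + 531 = -26 + 531 = 505$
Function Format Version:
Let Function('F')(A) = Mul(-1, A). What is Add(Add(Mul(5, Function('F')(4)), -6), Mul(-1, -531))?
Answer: 505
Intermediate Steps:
Add(Add(Mul(5, Function('F')(4)), -6), Mul(-1, -531)) = Add(Add(Mul(5, Mul(-1, 4)), -6), Mul(-1, -531)) = Add(Add(Mul(5, -4), -6), 531) = Add(Add(-20, -6), 531) = Add(-26, 531) = 505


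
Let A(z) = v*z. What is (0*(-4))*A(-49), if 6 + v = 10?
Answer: 0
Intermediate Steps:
v = 4 (v = -6 + 10 = 4)
A(z) = 4*z
(0*(-4))*A(-49) = (0*(-4))*(4*(-49)) = 0*(-196) = 0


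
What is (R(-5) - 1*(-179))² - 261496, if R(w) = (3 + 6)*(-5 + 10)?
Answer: -211320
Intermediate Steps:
R(w) = 45 (R(w) = 9*5 = 45)
(R(-5) - 1*(-179))² - 261496 = (45 - 1*(-179))² - 261496 = (45 + 179)² - 261496 = 224² - 261496 = 50176 - 261496 = -211320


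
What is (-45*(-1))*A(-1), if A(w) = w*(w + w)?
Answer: 90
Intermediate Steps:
A(w) = 2*w² (A(w) = w*(2*w) = 2*w²)
(-45*(-1))*A(-1) = (-45*(-1))*(2*(-1)²) = 45*(2*1) = 45*2 = 90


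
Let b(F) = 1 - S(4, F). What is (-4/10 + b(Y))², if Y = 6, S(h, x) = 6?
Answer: 729/25 ≈ 29.160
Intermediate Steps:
b(F) = -5 (b(F) = 1 - 1*6 = 1 - 6 = -5)
(-4/10 + b(Y))² = (-4/10 - 5)² = (-4*⅒ - 5)² = (-⅖ - 5)² = (-27/5)² = 729/25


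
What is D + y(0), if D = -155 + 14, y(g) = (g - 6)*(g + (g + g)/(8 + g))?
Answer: -141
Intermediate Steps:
y(g) = (-6 + g)*(g + 2*g/(8 + g)) (y(g) = (-6 + g)*(g + (2*g)/(8 + g)) = (-6 + g)*(g + 2*g/(8 + g)))
D = -141
D + y(0) = -141 + 0*(-60 + 0² + 4*0)/(8 + 0) = -141 + 0*(-60 + 0 + 0)/8 = -141 + 0*(⅛)*(-60) = -141 + 0 = -141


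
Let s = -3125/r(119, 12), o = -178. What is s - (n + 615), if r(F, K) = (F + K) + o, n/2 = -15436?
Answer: 1425204/47 ≈ 30324.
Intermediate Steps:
n = -30872 (n = 2*(-15436) = -30872)
r(F, K) = -178 + F + K (r(F, K) = (F + K) - 178 = -178 + F + K)
s = 3125/47 (s = -3125/(-178 + 119 + 12) = -3125/(-47) = -3125*(-1/47) = 3125/47 ≈ 66.489)
s - (n + 615) = 3125/47 - (-30872 + 615) = 3125/47 - 1*(-30257) = 3125/47 + 30257 = 1425204/47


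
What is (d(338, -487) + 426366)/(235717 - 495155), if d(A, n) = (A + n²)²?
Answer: -56410001415/259438 ≈ -2.1743e+5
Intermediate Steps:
(d(338, -487) + 426366)/(235717 - 495155) = ((338 + (-487)²)² + 426366)/(235717 - 495155) = ((338 + 237169)² + 426366)/(-259438) = (237507² + 426366)*(-1/259438) = (56409575049 + 426366)*(-1/259438) = 56410001415*(-1/259438) = -56410001415/259438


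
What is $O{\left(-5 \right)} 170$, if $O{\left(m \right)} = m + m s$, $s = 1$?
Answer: $-1700$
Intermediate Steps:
$O{\left(m \right)} = 2 m$ ($O{\left(m \right)} = m + m 1 = m + m = 2 m$)
$O{\left(-5 \right)} 170 = 2 \left(-5\right) 170 = \left(-10\right) 170 = -1700$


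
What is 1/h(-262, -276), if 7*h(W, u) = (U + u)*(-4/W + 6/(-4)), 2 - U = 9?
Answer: 1834/110087 ≈ 0.016660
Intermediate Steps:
U = -7 (U = 2 - 1*9 = 2 - 9 = -7)
h(W, u) = (-7 + u)*(-3/2 - 4/W)/7 (h(W, u) = ((-7 + u)*(-4/W + 6/(-4)))/7 = ((-7 + u)*(-4/W + 6*(-1/4)))/7 = ((-7 + u)*(-4/W - 3/2))/7 = ((-7 + u)*(-3/2 - 4/W))/7 = (-7 + u)*(-3/2 - 4/W)/7)
1/h(-262, -276) = 1/((1/14)*(56 - 8*(-276) - 3*(-262)*(-7 - 276))/(-262)) = 1/((1/14)*(-1/262)*(56 + 2208 - 3*(-262)*(-283))) = 1/((1/14)*(-1/262)*(56 + 2208 - 222438)) = 1/((1/14)*(-1/262)*(-220174)) = 1/(110087/1834) = 1834/110087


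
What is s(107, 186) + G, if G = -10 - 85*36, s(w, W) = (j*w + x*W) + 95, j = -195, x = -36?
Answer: -30536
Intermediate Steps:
s(w, W) = 95 - 195*w - 36*W (s(w, W) = (-195*w - 36*W) + 95 = 95 - 195*w - 36*W)
G = -3070 (G = -10 - 3060 = -3070)
s(107, 186) + G = (95 - 195*107 - 36*186) - 3070 = (95 - 20865 - 6696) - 3070 = -27466 - 3070 = -30536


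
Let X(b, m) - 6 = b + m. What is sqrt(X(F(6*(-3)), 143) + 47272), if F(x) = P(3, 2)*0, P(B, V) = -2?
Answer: 3*sqrt(5269) ≈ 217.76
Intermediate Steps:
F(x) = 0 (F(x) = -2*0 = 0)
X(b, m) = 6 + b + m (X(b, m) = 6 + (b + m) = 6 + b + m)
sqrt(X(F(6*(-3)), 143) + 47272) = sqrt((6 + 0 + 143) + 47272) = sqrt(149 + 47272) = sqrt(47421) = 3*sqrt(5269)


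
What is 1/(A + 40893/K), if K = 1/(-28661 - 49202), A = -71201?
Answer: -1/3184122860 ≈ -3.1406e-10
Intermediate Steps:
K = -1/77863 (K = 1/(-77863) = -1/77863 ≈ -1.2843e-5)
1/(A + 40893/K) = 1/(-71201 + 40893/(-1/77863)) = 1/(-71201 + 40893*(-77863)) = 1/(-71201 - 3184051659) = 1/(-3184122860) = -1/3184122860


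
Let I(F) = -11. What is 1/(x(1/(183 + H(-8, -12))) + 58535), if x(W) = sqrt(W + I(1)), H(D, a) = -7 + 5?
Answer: 2118967/124033733743 - I*sqrt(360190)/620168668715 ≈ 1.7084e-5 - 9.6773e-10*I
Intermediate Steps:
H(D, a) = -2
x(W) = sqrt(-11 + W) (x(W) = sqrt(W - 11) = sqrt(-11 + W))
1/(x(1/(183 + H(-8, -12))) + 58535) = 1/(sqrt(-11 + 1/(183 - 2)) + 58535) = 1/(sqrt(-11 + 1/181) + 58535) = 1/(sqrt(-1990/181) + 58535) = 1/(I*sqrt(360190)/181 + 58535) = 1/(58535 + I*sqrt(360190)/181)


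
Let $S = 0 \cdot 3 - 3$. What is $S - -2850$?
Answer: $2847$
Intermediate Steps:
$S = -3$ ($S = 0 - 3 = -3$)
$S - -2850 = -3 - -2850 = -3 + 2850 = 2847$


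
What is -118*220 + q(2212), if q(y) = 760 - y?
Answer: -27412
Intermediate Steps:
-118*220 + q(2212) = -118*220 + (760 - 1*2212) = -25960 + (760 - 2212) = -25960 - 1452 = -27412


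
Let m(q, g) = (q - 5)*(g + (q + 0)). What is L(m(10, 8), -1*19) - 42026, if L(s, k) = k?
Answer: -42045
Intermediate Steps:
m(q, g) = (-5 + q)*(g + q)
L(m(10, 8), -1*19) - 42026 = -1*19 - 42026 = -19 - 42026 = -42045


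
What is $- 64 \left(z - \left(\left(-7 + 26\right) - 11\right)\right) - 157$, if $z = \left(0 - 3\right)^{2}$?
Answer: $-221$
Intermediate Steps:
$z = 9$ ($z = \left(-3\right)^{2} = 9$)
$- 64 \left(z - \left(\left(-7 + 26\right) - 11\right)\right) - 157 = - 64 \left(9 - \left(\left(-7 + 26\right) - 11\right)\right) - 157 = - 64 \left(9 - \left(19 - 11\right)\right) - 157 = - 64 \left(9 - 8\right) - 157 = \left(-64\right) 1 - 157 = -64 - 157 = -221$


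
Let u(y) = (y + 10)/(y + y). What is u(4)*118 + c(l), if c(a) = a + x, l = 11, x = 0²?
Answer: 435/2 ≈ 217.50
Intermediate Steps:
x = 0
u(y) = (10 + y)/(2*y) (u(y) = (10 + y)/((2*y)) = (10 + y)*(1/(2*y)) = (10 + y)/(2*y))
c(a) = a (c(a) = a + 0 = a)
u(4)*118 + c(l) = ((½)*(10 + 4)/4)*118 + 11 = ((½)*(¼)*14)*118 + 11 = (7/4)*118 + 11 = 413/2 + 11 = 435/2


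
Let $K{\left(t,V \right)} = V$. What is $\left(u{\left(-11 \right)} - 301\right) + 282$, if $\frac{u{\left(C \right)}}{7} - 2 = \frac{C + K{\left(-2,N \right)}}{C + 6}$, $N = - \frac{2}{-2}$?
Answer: $9$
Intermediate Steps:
$N = 1$ ($N = \left(-2\right) \left(- \frac{1}{2}\right) = 1$)
$u{\left(C \right)} = 14 + \frac{7 \left(1 + C\right)}{6 + C}$ ($u{\left(C \right)} = 14 + 7 \frac{C + 1}{C + 6} = 14 + 7 \frac{1 + C}{6 + C} = 14 + \frac{7 \left(1 + C\right)}{6 + C}$)
$\left(u{\left(-11 \right)} - 301\right) + 282 = \left(\frac{7 \left(13 + 3 \left(-11\right)\right)}{6 - 11} - 301\right) + 282 = \left(\frac{7 \left(13 - 33\right)}{-5} - 301\right) + 282 = \left(7 \left(- \frac{1}{5}\right) \left(-20\right) - 301\right) + 282 = \left(28 - 301\right) + 282 = -273 + 282 = 9$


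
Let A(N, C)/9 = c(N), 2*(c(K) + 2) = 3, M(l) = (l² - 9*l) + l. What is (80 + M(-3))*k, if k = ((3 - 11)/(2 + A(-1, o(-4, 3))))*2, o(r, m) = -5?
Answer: 3616/5 ≈ 723.20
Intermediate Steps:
M(l) = l² - 8*l
c(K) = -½ (c(K) = -2 + (½)*3 = -2 + 3/2 = -½)
A(N, C) = -9/2 (A(N, C) = 9*(-½) = -9/2)
k = 32/5 (k = ((3 - 11)/(2 - 9/2))*2 = -8/(-5/2)*2 = -8*(-⅖)*2 = (16/5)*2 = 32/5 ≈ 6.4000)
(80 + M(-3))*k = (80 - 3*(-8 - 3))*(32/5) = (80 - 3*(-11))*(32/5) = (80 + 33)*(32/5) = 113*(32/5) = 3616/5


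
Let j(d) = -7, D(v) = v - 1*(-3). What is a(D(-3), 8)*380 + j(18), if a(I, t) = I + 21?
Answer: 7973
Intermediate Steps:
D(v) = 3 + v (D(v) = v + 3 = 3 + v)
a(I, t) = 21 + I
a(D(-3), 8)*380 + j(18) = (21 + (3 - 3))*380 - 7 = (21 + 0)*380 - 7 = 21*380 - 7 = 7980 - 7 = 7973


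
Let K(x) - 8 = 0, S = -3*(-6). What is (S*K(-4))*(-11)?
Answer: -1584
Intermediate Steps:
S = 18
K(x) = 8 (K(x) = 8 + 0 = 8)
(S*K(-4))*(-11) = (18*8)*(-11) = 144*(-11) = -1584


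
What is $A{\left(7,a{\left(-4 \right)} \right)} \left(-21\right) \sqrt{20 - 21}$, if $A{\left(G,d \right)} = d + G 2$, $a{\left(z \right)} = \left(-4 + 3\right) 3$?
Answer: $- 231 i \approx - 231.0 i$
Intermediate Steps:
$a{\left(z \right)} = -3$ ($a{\left(z \right)} = \left(-1\right) 3 = -3$)
$A{\left(G,d \right)} = d + 2 G$
$A{\left(7,a{\left(-4 \right)} \right)} \left(-21\right) \sqrt{20 - 21} = \left(-3 + 2 \cdot 7\right) \left(-21\right) \sqrt{20 - 21} = \left(-3 + 14\right) \left(-21\right) \sqrt{-1} = 11 \left(-21\right) i = - 231 i$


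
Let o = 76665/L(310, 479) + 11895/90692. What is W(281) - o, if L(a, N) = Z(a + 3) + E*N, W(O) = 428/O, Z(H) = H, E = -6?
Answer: 2044613609621/65265681572 ≈ 31.328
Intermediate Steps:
L(a, N) = 3 + a - 6*N (L(a, N) = (a + 3) - 6*N = (3 + a) - 6*N = 3 + a - 6*N)
o = -6922439085/232262212 (o = 76665/(3 + 310 - 6*479) + 11895/90692 = 76665/(3 + 310 - 2874) + 11895*(1/90692) = 76665/(-2561) + 11895/90692 = 76665*(-1/2561) + 11895/90692 = -76665/2561 + 11895/90692 = -6922439085/232262212 ≈ -29.804)
W(281) - o = 428/281 - 1*(-6922439085/232262212) = 428*(1/281) + 6922439085/232262212 = 428/281 + 6922439085/232262212 = 2044613609621/65265681572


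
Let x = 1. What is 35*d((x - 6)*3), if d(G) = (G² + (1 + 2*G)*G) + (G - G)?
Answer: 23100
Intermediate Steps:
d(G) = G² + G*(1 + 2*G) (d(G) = (G² + G*(1 + 2*G)) + 0 = G² + G*(1 + 2*G))
35*d((x - 6)*3) = 35*(((1 - 6)*3)*(1 + 3*((1 - 6)*3))) = 35*((-5*3)*(1 + 3*(-5*3))) = 35*(-15*(1 + 3*(-15))) = 35*(-15*(1 - 45)) = 35*(-15*(-44)) = 35*660 = 23100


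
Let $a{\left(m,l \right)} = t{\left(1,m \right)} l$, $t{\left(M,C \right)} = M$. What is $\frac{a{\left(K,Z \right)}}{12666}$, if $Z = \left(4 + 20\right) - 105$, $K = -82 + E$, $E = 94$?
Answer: $- \frac{27}{4222} \approx -0.0063951$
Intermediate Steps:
$K = 12$ ($K = -82 + 94 = 12$)
$Z = -81$ ($Z = 24 - 105 = -81$)
$a{\left(m,l \right)} = l$ ($a{\left(m,l \right)} = 1 l = l$)
$\frac{a{\left(K,Z \right)}}{12666} = - \frac{81}{12666} = \left(-81\right) \frac{1}{12666} = - \frac{27}{4222}$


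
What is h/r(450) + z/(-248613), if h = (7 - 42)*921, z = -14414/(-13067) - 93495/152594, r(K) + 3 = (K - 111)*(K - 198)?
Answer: -1065309668029722871/2823130221832200930 ≈ -0.37735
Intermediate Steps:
r(K) = -3 + (-198 + K)*(-111 + K) (r(K) = -3 + (K - 111)*(K - 198) = -3 + (-111 + K)*(-198 + K) = -3 + (-198 + K)*(-111 + K))
z = 977790751/1993945798 (z = -14414*(-1/13067) - 93495*1/152594 = 14414/13067 - 93495/152594 = 977790751/1993945798 ≈ 0.49038)
h = -32235 (h = -35*921 = -32235)
h/r(450) + z/(-248613) = -32235/(21975 + 450**2 - 309*450) + (977790751/1993945798)/(-248613) = -32235/(21975 + 202500 - 139050) + (977790751/1993945798)*(-1/248613) = -32235/85425 - 977790751/495720846678174 = -32235*1/85425 - 977790751/495720846678174 = -2149/5695 - 977790751/495720846678174 = -1065309668029722871/2823130221832200930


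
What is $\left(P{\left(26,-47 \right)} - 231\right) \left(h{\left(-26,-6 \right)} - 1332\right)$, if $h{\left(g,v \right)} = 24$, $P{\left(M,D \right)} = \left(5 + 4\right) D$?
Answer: $855432$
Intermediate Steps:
$P{\left(M,D \right)} = 9 D$
$\left(P{\left(26,-47 \right)} - 231\right) \left(h{\left(-26,-6 \right)} - 1332\right) = \left(9 \left(-47\right) - 231\right) \left(24 - 1332\right) = \left(-423 - 231\right) \left(-1308\right) = \left(-654\right) \left(-1308\right) = 855432$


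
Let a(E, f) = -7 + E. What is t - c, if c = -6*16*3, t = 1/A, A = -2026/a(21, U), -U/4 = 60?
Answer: 291737/1013 ≈ 287.99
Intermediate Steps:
U = -240 (U = -4*60 = -240)
A = -1013/7 (A = -2026/(-7 + 21) = -2026/14 = -2026*1/14 = -1013/7 ≈ -144.71)
t = -7/1013 (t = 1/(-1013/7) = -7/1013 ≈ -0.0069102)
c = -288 (c = -96*3 = -288)
t - c = -7/1013 - 1*(-288) = -7/1013 + 288 = 291737/1013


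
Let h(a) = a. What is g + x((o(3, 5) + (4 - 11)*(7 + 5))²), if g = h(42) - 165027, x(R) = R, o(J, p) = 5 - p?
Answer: -157929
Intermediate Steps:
g = -164985 (g = 42 - 165027 = -164985)
g + x((o(3, 5) + (4 - 11)*(7 + 5))²) = -164985 + ((5 - 1*5) + (4 - 11)*(7 + 5))² = -164985 + ((5 - 5) - 7*12)² = -164985 + (0 - 84)² = -164985 + (-84)² = -164985 + 7056 = -157929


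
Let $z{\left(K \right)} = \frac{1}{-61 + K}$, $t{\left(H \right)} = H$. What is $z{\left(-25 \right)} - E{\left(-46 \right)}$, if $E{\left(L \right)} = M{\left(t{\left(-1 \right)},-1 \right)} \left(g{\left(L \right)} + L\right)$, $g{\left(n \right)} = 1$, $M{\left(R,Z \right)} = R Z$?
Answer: $\frac{3869}{86} \approx 44.988$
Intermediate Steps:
$E{\left(L \right)} = 1 + L$ ($E{\left(L \right)} = \left(-1\right) \left(-1\right) \left(1 + L\right) = 1 \left(1 + L\right) = 1 + L$)
$z{\left(-25 \right)} - E{\left(-46 \right)} = \frac{1}{-61 - 25} - \left(1 - 46\right) = \frac{1}{-86} - -45 = - \frac{1}{86} + 45 = \frac{3869}{86}$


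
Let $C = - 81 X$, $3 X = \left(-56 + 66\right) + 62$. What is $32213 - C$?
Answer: $34157$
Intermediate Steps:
$X = 24$ ($X = \frac{\left(-56 + 66\right) + 62}{3} = \frac{10 + 62}{3} = \frac{1}{3} \cdot 72 = 24$)
$C = -1944$ ($C = \left(-81\right) 24 = -1944$)
$32213 - C = 32213 - -1944 = 32213 + 1944 = 34157$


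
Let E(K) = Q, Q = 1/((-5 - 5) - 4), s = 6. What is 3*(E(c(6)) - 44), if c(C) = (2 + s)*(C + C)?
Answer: -1851/14 ≈ -132.21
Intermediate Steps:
Q = -1/14 (Q = 1/(-10 - 4) = 1/(-14) = -1/14 ≈ -0.071429)
c(C) = 16*C (c(C) = (2 + 6)*(C + C) = 8*(2*C) = 16*C)
E(K) = -1/14
3*(E(c(6)) - 44) = 3*(-1/14 - 44) = 3*(-617/14) = -1851/14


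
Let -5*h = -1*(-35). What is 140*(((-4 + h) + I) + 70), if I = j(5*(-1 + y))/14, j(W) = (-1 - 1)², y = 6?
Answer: 8300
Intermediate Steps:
j(W) = 4 (j(W) = (-2)² = 4)
h = -7 (h = -(-1)*(-35)/5 = -⅕*35 = -7)
I = 2/7 (I = 4/14 = 4*(1/14) = 2/7 ≈ 0.28571)
140*(((-4 + h) + I) + 70) = 140*(((-4 - 7) + 2/7) + 70) = 140*((-11 + 2/7) + 70) = 140*(-75/7 + 70) = 140*(415/7) = 8300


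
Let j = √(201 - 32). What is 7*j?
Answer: 91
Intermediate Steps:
j = 13 (j = √169 = 13)
7*j = 7*13 = 91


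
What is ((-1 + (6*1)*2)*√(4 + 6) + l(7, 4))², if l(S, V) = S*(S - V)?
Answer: 1651 + 462*√10 ≈ 3112.0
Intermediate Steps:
((-1 + (6*1)*2)*√(4 + 6) + l(7, 4))² = ((-1 + (6*1)*2)*√(4 + 6) + 7*(7 - 1*4))² = ((-1 + 6*2)*√10 + 7*(7 - 4))² = ((-1 + 12)*√10 + 7*3)² = (11*√10 + 21)² = (21 + 11*√10)²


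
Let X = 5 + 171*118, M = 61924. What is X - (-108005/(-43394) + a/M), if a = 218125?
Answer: 27109096251189/1343565028 ≈ 20177.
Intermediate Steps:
X = 20183 (X = 5 + 20178 = 20183)
X - (-108005/(-43394) + a/M) = 20183 - (-108005/(-43394) + 218125/61924) = 20183 - (-108005*(-1/43394) + 218125*(1/61924)) = 20183 - (108005/43394 + 218125/61924) = 20183 - 1*8076708935/1343565028 = 20183 - 8076708935/1343565028 = 27109096251189/1343565028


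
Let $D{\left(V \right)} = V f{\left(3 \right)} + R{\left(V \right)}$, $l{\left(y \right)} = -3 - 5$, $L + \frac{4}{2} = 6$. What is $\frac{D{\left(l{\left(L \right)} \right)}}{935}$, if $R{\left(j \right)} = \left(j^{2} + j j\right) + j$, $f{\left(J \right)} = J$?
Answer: $\frac{96}{935} \approx 0.10267$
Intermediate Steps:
$L = 4$ ($L = -2 + 6 = 4$)
$R{\left(j \right)} = j + 2 j^{2}$ ($R{\left(j \right)} = \left(j^{2} + j^{2}\right) + j = 2 j^{2} + j = j + 2 j^{2}$)
$l{\left(y \right)} = -8$
$D{\left(V \right)} = 3 V + V \left(1 + 2 V\right)$ ($D{\left(V \right)} = V 3 + V \left(1 + 2 V\right) = 3 V + V \left(1 + 2 V\right)$)
$\frac{D{\left(l{\left(L \right)} \right)}}{935} = \frac{2 \left(-8\right) \left(2 - 8\right)}{935} = 2 \left(-8\right) \left(-6\right) \frac{1}{935} = 96 \cdot \frac{1}{935} = \frac{96}{935}$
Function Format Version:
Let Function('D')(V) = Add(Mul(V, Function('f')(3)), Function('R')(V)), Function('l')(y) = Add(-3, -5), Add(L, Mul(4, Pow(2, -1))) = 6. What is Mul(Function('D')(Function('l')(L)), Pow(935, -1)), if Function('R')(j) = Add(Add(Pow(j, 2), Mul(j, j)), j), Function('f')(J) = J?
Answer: Rational(96, 935) ≈ 0.10267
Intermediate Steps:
L = 4 (L = Add(-2, 6) = 4)
Function('R')(j) = Add(j, Mul(2, Pow(j, 2))) (Function('R')(j) = Add(Add(Pow(j, 2), Pow(j, 2)), j) = Add(Mul(2, Pow(j, 2)), j) = Add(j, Mul(2, Pow(j, 2))))
Function('l')(y) = -8
Function('D')(V) = Add(Mul(3, V), Mul(V, Add(1, Mul(2, V)))) (Function('D')(V) = Add(Mul(V, 3), Mul(V, Add(1, Mul(2, V)))) = Add(Mul(3, V), Mul(V, Add(1, Mul(2, V)))))
Mul(Function('D')(Function('l')(L)), Pow(935, -1)) = Mul(Mul(2, -8, Add(2, -8)), Pow(935, -1)) = Mul(Mul(2, -8, -6), Rational(1, 935)) = Mul(96, Rational(1, 935)) = Rational(96, 935)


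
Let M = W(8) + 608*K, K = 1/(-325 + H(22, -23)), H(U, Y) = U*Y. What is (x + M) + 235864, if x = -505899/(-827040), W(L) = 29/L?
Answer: 54034905601243/229090080 ≈ 2.3587e+5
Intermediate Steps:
x = 168633/275680 (x = -505899*(-1/827040) = 168633/275680 ≈ 0.61170)
K = -1/831 (K = 1/(-325 + 22*(-23)) = 1/(-325 - 506) = 1/(-831) = -1/831 ≈ -0.0012034)
M = 19235/6648 (M = 29/8 + 608*(-1/831) = 29*(⅛) - 608/831 = 29/8 - 608/831 = 19235/6648 ≈ 2.8934)
(x + M) + 235864 = (168633/275680 + 19235/6648) + 235864 = 802972123/229090080 + 235864 = 54034905601243/229090080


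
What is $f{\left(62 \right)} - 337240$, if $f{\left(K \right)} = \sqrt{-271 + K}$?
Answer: $-337240 + i \sqrt{209} \approx -3.3724 \cdot 10^{5} + 14.457 i$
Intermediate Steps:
$f{\left(62 \right)} - 337240 = \sqrt{-271 + 62} - 337240 = \sqrt{-209} - 337240 = i \sqrt{209} - 337240 = -337240 + i \sqrt{209}$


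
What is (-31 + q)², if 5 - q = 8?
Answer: 1156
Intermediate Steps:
q = -3 (q = 5 - 1*8 = 5 - 8 = -3)
(-31 + q)² = (-31 - 3)² = (-34)² = 1156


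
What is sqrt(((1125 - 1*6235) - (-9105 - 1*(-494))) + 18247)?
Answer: 2*sqrt(5437) ≈ 147.47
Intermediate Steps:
sqrt(((1125 - 1*6235) - (-9105 - 1*(-494))) + 18247) = sqrt(((1125 - 6235) - (-9105 + 494)) + 18247) = sqrt((-5110 - 1*(-8611)) + 18247) = sqrt((-5110 + 8611) + 18247) = sqrt(3501 + 18247) = sqrt(21748) = 2*sqrt(5437)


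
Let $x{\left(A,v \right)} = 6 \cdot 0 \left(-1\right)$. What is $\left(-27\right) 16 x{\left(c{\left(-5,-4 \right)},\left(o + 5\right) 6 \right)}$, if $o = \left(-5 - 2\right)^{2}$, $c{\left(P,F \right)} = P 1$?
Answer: $0$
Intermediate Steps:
$c{\left(P,F \right)} = P$
$o = 49$ ($o = \left(-7\right)^{2} = 49$)
$x{\left(A,v \right)} = 0$ ($x{\left(A,v \right)} = 0 \left(-1\right) = 0$)
$\left(-27\right) 16 x{\left(c{\left(-5,-4 \right)},\left(o + 5\right) 6 \right)} = \left(-27\right) 16 \cdot 0 = \left(-432\right) 0 = 0$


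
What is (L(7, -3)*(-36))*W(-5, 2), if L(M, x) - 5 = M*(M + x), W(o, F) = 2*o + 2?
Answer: 9504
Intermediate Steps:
W(o, F) = 2 + 2*o
L(M, x) = 5 + M*(M + x)
(L(7, -3)*(-36))*W(-5, 2) = ((5 + 7² + 7*(-3))*(-36))*(2 + 2*(-5)) = ((5 + 49 - 21)*(-36))*(2 - 10) = (33*(-36))*(-8) = -1188*(-8) = 9504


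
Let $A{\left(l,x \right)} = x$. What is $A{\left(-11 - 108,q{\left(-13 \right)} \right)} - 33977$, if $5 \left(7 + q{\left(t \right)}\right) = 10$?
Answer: $-33982$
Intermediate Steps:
$q{\left(t \right)} = -5$ ($q{\left(t \right)} = -7 + \frac{1}{5} \cdot 10 = -7 + 2 = -5$)
$A{\left(-11 - 108,q{\left(-13 \right)} \right)} - 33977 = -5 - 33977 = -33982$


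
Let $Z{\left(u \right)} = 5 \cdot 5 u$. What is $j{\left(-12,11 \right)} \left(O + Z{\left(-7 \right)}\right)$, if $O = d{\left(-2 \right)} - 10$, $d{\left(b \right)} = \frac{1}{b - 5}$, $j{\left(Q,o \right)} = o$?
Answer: $- \frac{14256}{7} \approx -2036.6$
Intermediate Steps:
$d{\left(b \right)} = \frac{1}{-5 + b}$
$Z{\left(u \right)} = 25 u$
$O = - \frac{71}{7}$ ($O = \frac{1}{-5 - 2} - 10 = \frac{1}{-7} - 10 = - \frac{1}{7} - 10 = - \frac{71}{7} \approx -10.143$)
$j{\left(-12,11 \right)} \left(O + Z{\left(-7 \right)}\right) = 11 \left(- \frac{71}{7} + 25 \left(-7\right)\right) = 11 \left(- \frac{71}{7} - 175\right) = 11 \left(- \frac{1296}{7}\right) = - \frac{14256}{7}$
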